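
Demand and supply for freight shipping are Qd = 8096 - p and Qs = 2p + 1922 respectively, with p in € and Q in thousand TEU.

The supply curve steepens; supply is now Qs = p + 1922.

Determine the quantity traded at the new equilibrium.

Before the shock: 8096 - p = 2p + 1922 ⇒ 6174 = 3p ⇒ p = 2058, Q = 6038.
After the shift, demand is Qd = 8096 - p and supply is Qs = p + 1922.
New equilibrium: 8096 - p = p + 1922 ⇒ 6174 = 2p ⇒ p = 3087, Q = 5009.

5009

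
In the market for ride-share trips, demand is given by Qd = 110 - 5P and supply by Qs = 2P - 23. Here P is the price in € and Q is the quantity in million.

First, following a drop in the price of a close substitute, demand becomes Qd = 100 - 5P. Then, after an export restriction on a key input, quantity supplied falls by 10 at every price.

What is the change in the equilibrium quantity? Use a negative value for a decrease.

-10

Initially, 110 - 5P = 2P - 23, so 133 = 7P and P = 19, Q = 15.
The shock moves the curves to Qd = 100 - 5P and Qs = 2P - 33.
New equilibrium: 100 - 5P = 2P - 33 ⇒ 133 = 7P ⇒ P = 19, Q = 5.
ΔQ = 5 − 15 = -10.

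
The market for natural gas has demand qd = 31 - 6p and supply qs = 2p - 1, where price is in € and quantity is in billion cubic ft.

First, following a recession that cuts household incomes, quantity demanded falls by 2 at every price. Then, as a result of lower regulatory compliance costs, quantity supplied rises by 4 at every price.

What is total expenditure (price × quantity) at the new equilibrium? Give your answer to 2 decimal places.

Before the shock: 31 - 6p = 2p - 1 ⇒ 32 = 8p ⇒ p = 4, q = 7.
The shock moves the curves to qd = 29 - 6p and qs = 2p + 3.
Clearing the new market: 29 - 6p = 2p + 3, so p = 3.25 and q = 9.5.
New expenditure = 3.25 × 9.5 = 30.88.

30.88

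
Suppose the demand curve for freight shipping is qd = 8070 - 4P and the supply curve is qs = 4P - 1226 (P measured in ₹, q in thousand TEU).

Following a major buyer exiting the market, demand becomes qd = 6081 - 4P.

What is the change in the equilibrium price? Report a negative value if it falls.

Before the shock: 8070 - 4P = 4P - 1226 ⇒ 9296 = 8P ⇒ P = 1162, q = 3422.
With the change applied: demand qd = 6081 - 4P, supply qs = 4P - 1226.
New equilibrium: 6081 - 4P = 4P - 1226 ⇒ 7307 = 8P ⇒ P = 913.375, q = 2427.5.
ΔP = 913.375 − 1162 = -248.625.

-248.625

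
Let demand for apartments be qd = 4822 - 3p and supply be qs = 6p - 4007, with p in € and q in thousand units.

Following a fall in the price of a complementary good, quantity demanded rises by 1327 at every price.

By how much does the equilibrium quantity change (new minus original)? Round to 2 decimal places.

Before the shock: 4822 - 3p = 6p - 4007 ⇒ 8829 = 9p ⇒ p = 981, q = 1879.
The new curves are qd = 6149 - 3p (demand) and qs = 6p - 4007 (supply).
Clearing the new market: 6149 - 3p = 6p - 4007, so p = 10156/9 ≈ 1128.4444 and q = 8291/3 ≈ 2763.6667.
Δq = 2763.6667 − 1879 = +884.67.

+884.67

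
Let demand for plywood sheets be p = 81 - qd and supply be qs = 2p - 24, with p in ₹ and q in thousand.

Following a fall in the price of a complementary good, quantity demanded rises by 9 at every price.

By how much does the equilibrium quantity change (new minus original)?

Solve the original market: 81 - p = 2p - 24, hence p = 35 and q = 46.
The shock moves the curves to qd = 90 - p and qs = 2p - 24.
Clearing the new market: 90 - p = 2p - 24, so p = 38 and q = 52.
Δq = 52 − 46 = +6.

+6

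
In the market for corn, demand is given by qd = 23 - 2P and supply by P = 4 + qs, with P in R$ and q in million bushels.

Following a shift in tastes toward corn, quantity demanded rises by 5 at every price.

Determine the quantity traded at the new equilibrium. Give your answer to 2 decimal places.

6.67

Original equilibrium: 23 - 2P = P - 4 gives 27 = 3P, so P = 9 and q = 5.
With the change applied: demand qd = 28 - 2P, supply qs = P - 4.
Equate the new curves: 28 - 2P = P - 4, giving 32 = 3P, P = 32/3 ≈ 10.6667, q = 20/3 ≈ 6.6667.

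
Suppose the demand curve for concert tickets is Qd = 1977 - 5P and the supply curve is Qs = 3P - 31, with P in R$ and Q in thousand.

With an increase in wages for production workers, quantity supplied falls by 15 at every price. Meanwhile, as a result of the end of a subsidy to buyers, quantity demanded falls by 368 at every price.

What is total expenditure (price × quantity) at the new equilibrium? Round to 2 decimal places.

Solve the original market: 1977 - 5P = 3P - 31, hence P = 251 and Q = 722.
The new curves are Qd = 1609 - 5P (demand) and Qs = 3P - 46 (supply).
Setting them equal: 1609 - 5P = 3P - 46 → 1655 = 8P, so P = 206.875 and Q = 574.625.
New expenditure = 206.875 × 574.625 = 118875.55.

118875.55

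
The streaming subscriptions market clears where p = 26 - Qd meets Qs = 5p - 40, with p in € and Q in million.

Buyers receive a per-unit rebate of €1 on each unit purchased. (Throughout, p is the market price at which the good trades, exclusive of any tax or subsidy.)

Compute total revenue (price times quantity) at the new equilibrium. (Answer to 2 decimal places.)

176.81

Original equilibrium: 26 - p = 5p - 40 gives 66 = 6p, so p = 11 and Q = 15.
Since buyers' out-of-pocket price is the market price minus the rebate, the effective demand curve becomes Qd = 27 - p.
Setting them equal: 27 - p = 5p - 40 → 67 = 6p, so p = 67/6 ≈ 11.1667 and Q = 95/6 ≈ 15.8333.
New expenditure = 11.1667 × 15.8333 = 176.81.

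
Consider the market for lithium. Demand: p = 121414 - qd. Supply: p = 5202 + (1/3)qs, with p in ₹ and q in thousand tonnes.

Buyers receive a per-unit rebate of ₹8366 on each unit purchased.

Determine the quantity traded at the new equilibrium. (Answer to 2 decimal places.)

Original equilibrium: 121414 - p = 3p - 15606 gives 137020 = 4p, so p = 34255 and q = 87159.
Since buyers' out-of-pocket price is the market price minus the rebate, the effective demand curve becomes qd = 129780 - p.
Setting them equal: 129780 - p = 3p - 15606 → 145386 = 4p, so p = 36346.5 and q = 93433.5.

93433.50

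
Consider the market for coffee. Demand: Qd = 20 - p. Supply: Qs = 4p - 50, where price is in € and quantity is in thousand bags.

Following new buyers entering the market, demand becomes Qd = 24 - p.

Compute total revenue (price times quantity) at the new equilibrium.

136.16

Initially, 20 - p = 4p - 50, so 70 = 5p and p = 14, Q = 6.
With the change applied: demand Qd = 24 - p, supply Qs = 4p - 50.
Equate the new curves: 24 - p = 4p - 50, giving 74 = 5p, p = 14.8, Q = 9.2.
New expenditure = 14.8 × 9.2 = 136.16.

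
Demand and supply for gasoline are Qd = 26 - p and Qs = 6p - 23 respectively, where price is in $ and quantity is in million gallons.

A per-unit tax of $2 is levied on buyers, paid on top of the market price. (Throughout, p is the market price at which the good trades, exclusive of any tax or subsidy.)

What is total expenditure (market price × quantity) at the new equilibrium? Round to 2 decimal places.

Solve the original market: 26 - p = 6p - 23, hence p = 7 and Q = 19.
Since buyers pay the price plus the tax, the effective demand curve becomes Qd = 24 - p.
New equilibrium: 24 - p = 6p - 23 ⇒ 47 = 7p ⇒ p = 47/7 ≈ 6.7143, Q = 121/7 ≈ 17.2857.
New expenditure = 6.7143 × 17.2857 = 116.06.

116.06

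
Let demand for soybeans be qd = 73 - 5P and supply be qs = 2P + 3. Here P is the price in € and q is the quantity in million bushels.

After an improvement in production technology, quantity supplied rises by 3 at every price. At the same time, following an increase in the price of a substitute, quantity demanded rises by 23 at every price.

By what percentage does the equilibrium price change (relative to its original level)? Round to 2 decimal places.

+28.57

Before the shock: 73 - 5P = 2P + 3 ⇒ 70 = 7P ⇒ P = 10, q = 23.
After the shift, demand is qd = 96 - 5P and supply is qs = 2P + 6.
Clearing the new market: 96 - 5P = 2P + 6, so P = 90/7 ≈ 12.8571 and q = 222/7 ≈ 31.7143.
%ΔP = (12.8571 − 10) / 10 × 100 = +28.57%.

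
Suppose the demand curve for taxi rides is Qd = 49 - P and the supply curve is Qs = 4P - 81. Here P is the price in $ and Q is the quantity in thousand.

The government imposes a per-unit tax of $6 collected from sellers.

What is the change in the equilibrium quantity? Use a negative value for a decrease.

Before the shock: 49 - P = 4P - 81 ⇒ 130 = 5P ⇒ P = 26, Q = 23.
Since sellers keep the price net of the tax, the effective supply curve becomes Qs = 4P - 105.
Clearing the new market: 49 - P = 4P - 105, so P = 30.8 and Q = 18.2.
ΔQ = 18.2 − 23 = -4.8.

-4.8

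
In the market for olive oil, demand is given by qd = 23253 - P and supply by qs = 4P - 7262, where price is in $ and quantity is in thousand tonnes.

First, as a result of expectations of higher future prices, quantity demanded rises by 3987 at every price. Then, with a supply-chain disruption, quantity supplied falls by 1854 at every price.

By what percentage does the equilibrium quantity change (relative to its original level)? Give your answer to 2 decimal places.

+16.44

Original equilibrium: 23253 - P = 4P - 7262 gives 30515 = 5P, so P = 6103 and q = 17150.
After the shift, demand is qd = 27240 - P and supply is qs = 4P - 9116.
Setting them equal: 27240 - P = 4P - 9116 → 36356 = 5P, so P = 7271.2 and q = 19968.8.
%Δq = (19968.8 − 17150) / 17150 × 100 = +16.44%.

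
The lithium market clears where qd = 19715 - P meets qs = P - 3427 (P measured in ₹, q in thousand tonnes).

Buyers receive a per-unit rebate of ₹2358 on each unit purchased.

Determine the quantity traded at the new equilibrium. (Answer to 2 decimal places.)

9323.00

Initially, 19715 - P = P - 3427, so 23142 = 2P and P = 11571, q = 8144.
Since buyers' out-of-pocket price is the market price minus the rebate, the effective demand curve becomes qd = 22073 - P.
Equate the new curves: 22073 - P = P - 3427, giving 25500 = 2P, P = 12750, q = 9323.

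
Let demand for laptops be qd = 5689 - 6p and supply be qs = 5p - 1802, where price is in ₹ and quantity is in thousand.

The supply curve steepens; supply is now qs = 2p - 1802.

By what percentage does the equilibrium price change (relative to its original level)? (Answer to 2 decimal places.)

Original equilibrium: 5689 - 6p = 5p - 1802 gives 7491 = 11p, so p = 681 and q = 1603.
After the shift, demand is qd = 5689 - 6p and supply is qs = 2p - 1802.
Setting them equal: 5689 - 6p = 2p - 1802 → 7491 = 8p, so p = 936.375 and q = 70.75.
%Δp = (936.375 − 681) / 681 × 100 = +37.50%.

+37.50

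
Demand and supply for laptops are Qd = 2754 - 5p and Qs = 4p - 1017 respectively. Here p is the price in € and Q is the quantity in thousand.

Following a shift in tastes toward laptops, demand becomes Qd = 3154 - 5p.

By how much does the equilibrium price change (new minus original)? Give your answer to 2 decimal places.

+44.44

Solve the original market: 2754 - 5p = 4p - 1017, hence p = 419 and Q = 659.
The new curves are Qd = 3154 - 5p (demand) and Qs = 4p - 1017 (supply).
Equate the new curves: 3154 - 5p = 4p - 1017, giving 4171 = 9p, p = 4171/9 ≈ 463.4444, Q = 7531/9 ≈ 836.7778.
Δp = 463.4444 − 419 = +44.44.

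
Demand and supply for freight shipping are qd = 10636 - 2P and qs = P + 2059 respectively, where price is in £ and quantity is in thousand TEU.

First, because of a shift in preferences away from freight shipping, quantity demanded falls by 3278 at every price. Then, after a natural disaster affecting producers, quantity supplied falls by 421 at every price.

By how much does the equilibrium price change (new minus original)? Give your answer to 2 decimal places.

Before the shock: 10636 - 2P = P + 2059 ⇒ 8577 = 3P ⇒ P = 2859, q = 4918.
With the change applied: demand qd = 7358 - 2P, supply qs = P + 1638.
Equate the new curves: 7358 - 2P = P + 1638, giving 5720 = 3P, P = 5720/3 ≈ 1906.6667, q = 10634/3 ≈ 3544.6667.
ΔP = 1906.6667 − 2859 = -952.33.

-952.33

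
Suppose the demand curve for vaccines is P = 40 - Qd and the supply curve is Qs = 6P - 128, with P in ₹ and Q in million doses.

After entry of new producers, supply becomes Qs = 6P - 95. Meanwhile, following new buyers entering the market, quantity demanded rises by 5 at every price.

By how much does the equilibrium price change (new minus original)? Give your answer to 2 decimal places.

-4.00

Original equilibrium: 40 - P = 6P - 128 gives 168 = 7P, so P = 24 and Q = 16.
With the change applied: demand Qd = 45 - P, supply Qs = 6P - 95.
New equilibrium: 45 - P = 6P - 95 ⇒ 140 = 7P ⇒ P = 20, Q = 25.
ΔP = 20 − 24 = -4.00.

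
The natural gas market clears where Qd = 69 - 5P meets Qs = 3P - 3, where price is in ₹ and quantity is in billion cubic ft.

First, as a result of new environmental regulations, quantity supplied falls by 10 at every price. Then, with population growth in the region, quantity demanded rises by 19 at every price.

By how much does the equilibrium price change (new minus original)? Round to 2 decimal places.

+3.63

Before the shock: 69 - 5P = 3P - 3 ⇒ 72 = 8P ⇒ P = 9, Q = 24.
The new curves are Qd = 88 - 5P (demand) and Qs = 3P - 13 (supply).
Clearing the new market: 88 - 5P = 3P - 13, so P = 12.625 and Q = 24.875.
ΔP = 12.625 − 9 = +3.63.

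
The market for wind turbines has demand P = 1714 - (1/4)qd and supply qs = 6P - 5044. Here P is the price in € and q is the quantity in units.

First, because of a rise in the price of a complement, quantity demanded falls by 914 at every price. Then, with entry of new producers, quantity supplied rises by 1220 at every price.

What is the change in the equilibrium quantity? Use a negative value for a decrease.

-60.4

Original equilibrium: 6856 - 4P = 6P - 5044 gives 11900 = 10P, so P = 1190 and q = 2096.
After the shift, demand is qd = 5942 - 4P and supply is qs = 6P - 3824.
Clearing the new market: 5942 - 4P = 6P - 3824, so P = 976.6 and q = 2035.6.
Δq = 2035.6 − 2096 = -60.4.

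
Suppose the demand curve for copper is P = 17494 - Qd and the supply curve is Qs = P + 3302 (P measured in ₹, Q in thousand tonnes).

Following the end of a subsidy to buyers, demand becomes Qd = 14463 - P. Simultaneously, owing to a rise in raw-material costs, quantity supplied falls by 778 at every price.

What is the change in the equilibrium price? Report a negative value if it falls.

Initially, 17494 - P = P + 3302, so 14192 = 2P and P = 7096, Q = 10398.
After the shift, demand is Qd = 14463 - P and supply is Qs = P + 2524.
Setting them equal: 14463 - P = P + 2524 → 11939 = 2P, so P = 5969.5 and Q = 8493.5.
ΔP = 5969.5 − 7096 = -1126.5.

-1126.5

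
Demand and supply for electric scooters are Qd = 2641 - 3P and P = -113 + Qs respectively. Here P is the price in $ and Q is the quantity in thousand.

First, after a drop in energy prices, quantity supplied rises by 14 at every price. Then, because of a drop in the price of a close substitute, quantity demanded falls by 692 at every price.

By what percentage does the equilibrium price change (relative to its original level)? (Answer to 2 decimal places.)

Solve the original market: 2641 - 3P = P + 113, hence P = 632 and Q = 745.
The shock moves the curves to Qd = 1949 - 3P and Qs = P + 127.
Setting them equal: 1949 - 3P = P + 127 → 1822 = 4P, so P = 455.5 and Q = 582.5.
%ΔP = (455.5 − 632) / 632 × 100 = -27.93%.

-27.93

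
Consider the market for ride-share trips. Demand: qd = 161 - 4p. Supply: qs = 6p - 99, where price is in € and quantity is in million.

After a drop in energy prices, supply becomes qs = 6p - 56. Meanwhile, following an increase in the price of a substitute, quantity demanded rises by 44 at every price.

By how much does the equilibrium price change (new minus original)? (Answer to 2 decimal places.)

+0.10

Initially, 161 - 4p = 6p - 99, so 260 = 10p and p = 26, q = 57.
The new curves are qd = 205 - 4p (demand) and qs = 6p - 56 (supply).
Clearing the new market: 205 - 4p = 6p - 56, so p = 26.1 and q = 100.6.
Δp = 26.1 − 26 = +0.10.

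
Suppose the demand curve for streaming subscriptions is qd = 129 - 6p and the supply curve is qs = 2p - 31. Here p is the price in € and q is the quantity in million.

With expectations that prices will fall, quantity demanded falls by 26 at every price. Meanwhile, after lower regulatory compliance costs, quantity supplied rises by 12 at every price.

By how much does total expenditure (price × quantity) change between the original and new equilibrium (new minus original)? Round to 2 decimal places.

-4.63

Before the shock: 129 - 6p = 2p - 31 ⇒ 160 = 8p ⇒ p = 20, q = 9.
The new curves are qd = 103 - 6p (demand) and qs = 2p - 19 (supply).
New equilibrium: 103 - 6p = 2p - 19 ⇒ 122 = 8p ⇒ p = 15.25, q = 11.5.
Expenditure moves from 20×9 = 180 to 15.25×11.5 = 175.375; change = -4.63.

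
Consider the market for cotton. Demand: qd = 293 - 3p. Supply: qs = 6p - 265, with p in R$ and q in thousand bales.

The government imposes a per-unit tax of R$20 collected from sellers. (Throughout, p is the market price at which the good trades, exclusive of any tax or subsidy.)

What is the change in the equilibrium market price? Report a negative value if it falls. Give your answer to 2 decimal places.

+13.33

Solve the original market: 293 - 3p = 6p - 265, hence p = 62 and q = 107.
Since sellers keep the price net of the tax, the effective supply curve becomes qs = 6p - 385.
Setting them equal: 293 - 3p = 6p - 385 → 678 = 9p, so p = 226/3 ≈ 75.3333 and q = 67.
Δp = 75.3333 − 62 = +13.33.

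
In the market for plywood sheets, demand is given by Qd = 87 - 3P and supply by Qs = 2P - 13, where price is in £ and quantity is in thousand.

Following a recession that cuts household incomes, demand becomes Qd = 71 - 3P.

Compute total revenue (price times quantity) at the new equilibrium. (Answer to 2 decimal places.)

346.08

Original equilibrium: 87 - 3P = 2P - 13 gives 100 = 5P, so P = 20 and Q = 27.
After the shift, demand is Qd = 71 - 3P and supply is Qs = 2P - 13.
Setting them equal: 71 - 3P = 2P - 13 → 84 = 5P, so P = 16.8 and Q = 20.6.
New expenditure = 16.8 × 20.6 = 346.08.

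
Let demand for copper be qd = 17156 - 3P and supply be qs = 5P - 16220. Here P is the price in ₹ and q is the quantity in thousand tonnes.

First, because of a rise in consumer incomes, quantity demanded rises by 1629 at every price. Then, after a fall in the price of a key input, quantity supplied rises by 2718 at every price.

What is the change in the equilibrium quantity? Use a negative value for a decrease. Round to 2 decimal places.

+2037.38

Solve the original market: 17156 - 3P = 5P - 16220, hence P = 4172 and q = 4640.
After the shift, demand is qd = 18785 - 3P and supply is qs = 5P - 13502.
Clearing the new market: 18785 - 3P = 5P - 13502, so P = 4035.875 and q = 6677.375.
Δq = 6677.375 − 4640 = +2037.38.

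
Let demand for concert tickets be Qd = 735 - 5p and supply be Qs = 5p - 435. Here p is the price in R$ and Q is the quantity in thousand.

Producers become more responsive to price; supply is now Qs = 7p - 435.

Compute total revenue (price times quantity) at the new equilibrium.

24131.25

Solve the original market: 735 - 5p = 5p - 435, hence p = 117 and Q = 150.
With the change applied: demand Qd = 735 - 5p, supply Qs = 7p - 435.
New equilibrium: 735 - 5p = 7p - 435 ⇒ 1170 = 12p ⇒ p = 97.5, Q = 247.5.
New expenditure = 97.5 × 247.5 = 24131.25.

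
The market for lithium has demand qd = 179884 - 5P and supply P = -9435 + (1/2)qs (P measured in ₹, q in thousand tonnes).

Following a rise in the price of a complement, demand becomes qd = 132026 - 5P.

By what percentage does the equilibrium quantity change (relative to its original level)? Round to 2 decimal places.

-21.08

Original equilibrium: 179884 - 5P = 2P + 18870 gives 161014 = 7P, so P = 23002 and q = 64874.
The shock moves the curves to qd = 132026 - 5P and qs = 2P + 18870.
New equilibrium: 132026 - 5P = 2P + 18870 ⇒ 113156 = 7P ⇒ P = 113156/7 ≈ 16165.1429, q = 358402/7 ≈ 51200.2857.
%Δq = (51200.2857 − 64874) / 64874 × 100 = -21.08%.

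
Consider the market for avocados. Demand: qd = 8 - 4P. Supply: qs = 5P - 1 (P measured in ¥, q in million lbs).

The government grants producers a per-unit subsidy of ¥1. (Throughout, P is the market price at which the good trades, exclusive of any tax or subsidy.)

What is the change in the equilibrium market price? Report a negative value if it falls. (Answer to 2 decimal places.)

Solve the original market: 8 - 4P = 5P - 1, hence P = 1 and q = 4.
Since sellers receive the price plus the subsidy, the effective supply curve becomes qs = 5P + 4.
Equate the new curves: 8 - 4P = 5P + 4, giving 4 = 9P, P = 4/9 ≈ 0.4444, q = 56/9 ≈ 6.2222.
ΔP = 0.4444 − 1 = -0.56.

-0.56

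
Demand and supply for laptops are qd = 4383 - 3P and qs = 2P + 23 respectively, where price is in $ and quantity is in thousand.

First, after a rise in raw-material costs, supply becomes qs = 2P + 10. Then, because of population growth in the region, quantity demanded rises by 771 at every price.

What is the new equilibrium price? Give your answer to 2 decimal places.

1028.80

Before the shock: 4383 - 3P = 2P + 23 ⇒ 4360 = 5P ⇒ P = 872, q = 1767.
After the shift, demand is qd = 5154 - 3P and supply is qs = 2P + 10.
New equilibrium: 5154 - 3P = 2P + 10 ⇒ 5144 = 5P ⇒ P = 1028.8, q = 2067.6.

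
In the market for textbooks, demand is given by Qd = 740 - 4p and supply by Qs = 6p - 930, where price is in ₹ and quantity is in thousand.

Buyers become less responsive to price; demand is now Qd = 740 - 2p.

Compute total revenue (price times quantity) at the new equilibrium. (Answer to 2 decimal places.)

Before the shock: 740 - 4p = 6p - 930 ⇒ 1670 = 10p ⇒ p = 167, Q = 72.
The new curves are Qd = 740 - 2p (demand) and Qs = 6p - 930 (supply).
Clearing the new market: 740 - 2p = 6p - 930, so p = 208.75 and Q = 322.5.
New expenditure = 208.75 × 322.5 = 67321.88.

67321.88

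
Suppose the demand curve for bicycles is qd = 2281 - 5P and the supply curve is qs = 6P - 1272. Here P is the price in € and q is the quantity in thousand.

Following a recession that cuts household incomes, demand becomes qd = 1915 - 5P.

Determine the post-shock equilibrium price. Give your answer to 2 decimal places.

Before the shock: 2281 - 5P = 6P - 1272 ⇒ 3553 = 11P ⇒ P = 323, q = 666.
After the shift, demand is qd = 1915 - 5P and supply is qs = 6P - 1272.
Setting them equal: 1915 - 5P = 6P - 1272 → 3187 = 11P, so P = 3187/11 ≈ 289.7273 and q = 5130/11 ≈ 466.3636.

289.73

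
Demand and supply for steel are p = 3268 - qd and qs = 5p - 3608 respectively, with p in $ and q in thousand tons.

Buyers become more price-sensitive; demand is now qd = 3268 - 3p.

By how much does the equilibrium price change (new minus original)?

Initially, 3268 - p = 5p - 3608, so 6876 = 6p and p = 1146, q = 2122.
The shock moves the curves to qd = 3268 - 3p and qs = 5p - 3608.
New equilibrium: 3268 - 3p = 5p - 3608 ⇒ 6876 = 8p ⇒ p = 859.5, q = 689.5.
Δp = 859.5 − 1146 = -286.5.

-286.5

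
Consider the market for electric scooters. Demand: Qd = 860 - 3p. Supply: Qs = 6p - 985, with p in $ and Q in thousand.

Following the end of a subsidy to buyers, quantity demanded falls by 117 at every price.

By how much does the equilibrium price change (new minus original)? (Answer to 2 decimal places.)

-13.00

Before the shock: 860 - 3p = 6p - 985 ⇒ 1845 = 9p ⇒ p = 205, Q = 245.
With the change applied: demand Qd = 743 - 3p, supply Qs = 6p - 985.
Equate the new curves: 743 - 3p = 6p - 985, giving 1728 = 9p, p = 192, Q = 167.
Δp = 192 − 205 = -13.00.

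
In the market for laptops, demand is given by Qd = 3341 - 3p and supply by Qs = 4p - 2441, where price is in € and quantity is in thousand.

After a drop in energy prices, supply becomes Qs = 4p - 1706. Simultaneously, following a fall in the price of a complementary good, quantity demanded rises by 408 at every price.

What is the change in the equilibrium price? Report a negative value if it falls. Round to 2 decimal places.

Solve the original market: 3341 - 3p = 4p - 2441, hence p = 826 and Q = 863.
With the change applied: demand Qd = 3749 - 3p, supply Qs = 4p - 1706.
Equate the new curves: 3749 - 3p = 4p - 1706, giving 5455 = 7p, p = 5455/7 ≈ 779.2857, Q = 9878/7 ≈ 1411.1429.
Δp = 779.2857 − 826 = -46.71.

-46.71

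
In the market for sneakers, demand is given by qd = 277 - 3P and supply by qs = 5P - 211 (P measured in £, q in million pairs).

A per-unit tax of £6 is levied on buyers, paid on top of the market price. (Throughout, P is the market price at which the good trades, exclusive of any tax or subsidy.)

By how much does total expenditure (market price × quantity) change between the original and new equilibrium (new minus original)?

-872.4375

Solve the original market: 277 - 3P = 5P - 211, hence P = 61 and q = 94.
Since buyers pay the price plus the tax, the effective demand curve becomes qd = 259 - 3P.
Equate the new curves: 259 - 3P = 5P - 211, giving 470 = 8P, P = 58.75, q = 82.75.
Expenditure moves from 61×94 = 5734 to 58.75×82.75 = 4861.5625; change = -872.4375.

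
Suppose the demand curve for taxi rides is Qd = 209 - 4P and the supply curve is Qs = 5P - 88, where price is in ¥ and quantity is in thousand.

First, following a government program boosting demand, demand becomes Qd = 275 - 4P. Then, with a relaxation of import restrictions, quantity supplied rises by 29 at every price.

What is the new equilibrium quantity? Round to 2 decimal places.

126.56

Initially, 209 - 4P = 5P - 88, so 297 = 9P and P = 33, Q = 77.
The shock moves the curves to Qd = 275 - 4P and Qs = 5P - 59.
Setting them equal: 275 - 4P = 5P - 59 → 334 = 9P, so P = 334/9 ≈ 37.1111 and Q = 1139/9 ≈ 126.5556.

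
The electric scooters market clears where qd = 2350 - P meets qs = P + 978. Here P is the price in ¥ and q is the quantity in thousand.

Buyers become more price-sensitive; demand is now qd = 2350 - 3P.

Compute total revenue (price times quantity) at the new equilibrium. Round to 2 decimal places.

Before the shock: 2350 - P = P + 978 ⇒ 1372 = 2P ⇒ P = 686, q = 1664.
The shock moves the curves to qd = 2350 - 3P and qs = P + 978.
Setting them equal: 2350 - 3P = P + 978 → 1372 = 4P, so P = 343 and q = 1321.
New expenditure = 343 × 1321 = 453103.00.

453103.00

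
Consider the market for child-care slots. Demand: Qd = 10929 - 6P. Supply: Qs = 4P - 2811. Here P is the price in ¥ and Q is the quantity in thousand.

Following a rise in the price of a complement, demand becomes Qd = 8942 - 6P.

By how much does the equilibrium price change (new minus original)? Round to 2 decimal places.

-198.70

Initially, 10929 - 6P = 4P - 2811, so 13740 = 10P and P = 1374, Q = 2685.
After the shift, demand is Qd = 8942 - 6P and supply is Qs = 4P - 2811.
Equate the new curves: 8942 - 6P = 4P - 2811, giving 11753 = 10P, P = 1175.3, Q = 1890.2.
ΔP = 1175.3 − 1374 = -198.70.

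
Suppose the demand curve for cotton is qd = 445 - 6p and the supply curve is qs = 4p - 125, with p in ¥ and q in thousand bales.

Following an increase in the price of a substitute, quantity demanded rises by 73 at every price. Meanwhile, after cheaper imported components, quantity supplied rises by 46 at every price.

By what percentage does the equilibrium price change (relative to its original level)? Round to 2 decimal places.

+4.74

Before the shock: 445 - 6p = 4p - 125 ⇒ 570 = 10p ⇒ p = 57, q = 103.
The new curves are qd = 518 - 6p (demand) and qs = 4p - 79 (supply).
New equilibrium: 518 - 6p = 4p - 79 ⇒ 597 = 10p ⇒ p = 59.7, q = 159.8.
%Δp = (59.7 − 57) / 57 × 100 = +4.74%.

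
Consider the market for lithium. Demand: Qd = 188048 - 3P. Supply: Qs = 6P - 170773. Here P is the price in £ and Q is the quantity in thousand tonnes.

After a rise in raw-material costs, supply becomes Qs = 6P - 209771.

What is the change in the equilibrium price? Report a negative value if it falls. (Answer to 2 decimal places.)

Original equilibrium: 188048 - 3P = 6P - 170773 gives 358821 = 9P, so P = 39869 and Q = 68441.
With the change applied: demand Qd = 188048 - 3P, supply Qs = 6P - 209771.
Equate the new curves: 188048 - 3P = 6P - 209771, giving 397819 = 9P, P = 397819/9 ≈ 44202.1111, Q = 166325/3 ≈ 55441.6667.
ΔP = 44202.1111 − 39869 = +4333.11.

+4333.11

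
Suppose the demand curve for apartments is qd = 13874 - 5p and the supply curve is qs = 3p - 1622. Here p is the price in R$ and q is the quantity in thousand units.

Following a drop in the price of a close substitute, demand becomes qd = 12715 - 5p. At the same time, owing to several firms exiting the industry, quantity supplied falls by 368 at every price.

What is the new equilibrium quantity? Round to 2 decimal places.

3524.38

Initially, 13874 - 5p = 3p - 1622, so 15496 = 8p and p = 1937, q = 4189.
After the shift, demand is qd = 12715 - 5p and supply is qs = 3p - 1990.
Clearing the new market: 12715 - 5p = 3p - 1990, so p = 1838.125 and q = 3524.375.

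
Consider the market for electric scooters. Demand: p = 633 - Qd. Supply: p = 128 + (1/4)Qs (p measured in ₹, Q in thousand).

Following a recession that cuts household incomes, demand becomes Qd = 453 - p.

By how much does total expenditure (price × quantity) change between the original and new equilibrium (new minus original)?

Initially, 633 - p = 4p - 512, so 1145 = 5p and p = 229, Q = 404.
The shock moves the curves to Qd = 453 - p and Qs = 4p - 512.
Setting them equal: 453 - p = 4p - 512 → 965 = 5p, so p = 193 and Q = 260.
Expenditure moves from 229×404 = 92516 to 193×260 = 50180; change = -42336.

-42336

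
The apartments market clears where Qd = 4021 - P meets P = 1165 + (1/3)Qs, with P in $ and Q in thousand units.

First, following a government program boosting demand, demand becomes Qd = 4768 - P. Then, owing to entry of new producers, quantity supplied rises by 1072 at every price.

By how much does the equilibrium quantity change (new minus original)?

Before the shock: 4021 - P = 3P - 3495 ⇒ 7516 = 4P ⇒ P = 1879, Q = 2142.
The new curves are Qd = 4768 - P (demand) and Qs = 3P - 2423 (supply).
Setting them equal: 4768 - P = 3P - 2423 → 7191 = 4P, so P = 1797.75 and Q = 2970.25.
ΔQ = 2970.25 − 2142 = +828.25.

+828.25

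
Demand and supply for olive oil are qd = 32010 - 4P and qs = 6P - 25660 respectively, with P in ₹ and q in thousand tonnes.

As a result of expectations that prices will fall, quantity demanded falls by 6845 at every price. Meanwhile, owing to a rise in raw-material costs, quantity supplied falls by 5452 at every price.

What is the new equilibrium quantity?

2654.2

Solve the original market: 32010 - 4P = 6P - 25660, hence P = 5767 and q = 8942.
The shock moves the curves to qd = 25165 - 4P and qs = 6P - 31112.
Equate the new curves: 25165 - 4P = 6P - 31112, giving 56277 = 10P, P = 5627.7, q = 2654.2.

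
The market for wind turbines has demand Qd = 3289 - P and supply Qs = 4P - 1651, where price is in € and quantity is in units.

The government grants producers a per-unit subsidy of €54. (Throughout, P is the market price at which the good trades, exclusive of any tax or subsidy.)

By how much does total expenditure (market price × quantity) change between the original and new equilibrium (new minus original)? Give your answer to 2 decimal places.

-58587.84

Before the shock: 3289 - P = 4P - 1651 ⇒ 4940 = 5P ⇒ P = 988, Q = 2301.
Since sellers receive the price plus the subsidy, the effective supply curve becomes Qs = 4P - 1435.
Setting them equal: 3289 - P = 4P - 1435 → 4724 = 5P, so P = 944.8 and Q = 2344.2.
Expenditure moves from 988×2301 = 2273388 to 944.8×2344.2 = 2214800.16; change = -58587.84.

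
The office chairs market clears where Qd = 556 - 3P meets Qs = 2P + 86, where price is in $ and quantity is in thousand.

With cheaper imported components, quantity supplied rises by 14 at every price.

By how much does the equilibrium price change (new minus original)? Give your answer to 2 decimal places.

Solve the original market: 556 - 3P = 2P + 86, hence P = 94 and Q = 274.
After the shift, demand is Qd = 556 - 3P and supply is Qs = 2P + 100.
Equate the new curves: 556 - 3P = 2P + 100, giving 456 = 5P, P = 91.2, Q = 282.4.
ΔP = 91.2 − 94 = -2.80.

-2.80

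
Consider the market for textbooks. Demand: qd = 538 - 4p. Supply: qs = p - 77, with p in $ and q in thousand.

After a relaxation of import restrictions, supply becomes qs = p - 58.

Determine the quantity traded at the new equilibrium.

Solve the original market: 538 - 4p = p - 77, hence p = 123 and q = 46.
After the shift, demand is qd = 538 - 4p and supply is qs = p - 58.
Setting them equal: 538 - 4p = p - 58 → 596 = 5p, so p = 119.2 and q = 61.2.

61.2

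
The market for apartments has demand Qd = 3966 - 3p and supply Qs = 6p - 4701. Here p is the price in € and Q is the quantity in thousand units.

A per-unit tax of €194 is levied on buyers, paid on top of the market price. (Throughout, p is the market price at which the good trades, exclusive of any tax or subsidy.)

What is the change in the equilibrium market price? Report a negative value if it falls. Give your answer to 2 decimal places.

-64.67

Initially, 3966 - 3p = 6p - 4701, so 8667 = 9p and p = 963, Q = 1077.
Since buyers pay the price plus the tax, the effective demand curve becomes Qd = 3384 - 3p.
Equate the new curves: 3384 - 3p = 6p - 4701, giving 8085 = 9p, p = 2695/3 ≈ 898.3333, Q = 689.
Δp = 898.3333 − 963 = -64.67.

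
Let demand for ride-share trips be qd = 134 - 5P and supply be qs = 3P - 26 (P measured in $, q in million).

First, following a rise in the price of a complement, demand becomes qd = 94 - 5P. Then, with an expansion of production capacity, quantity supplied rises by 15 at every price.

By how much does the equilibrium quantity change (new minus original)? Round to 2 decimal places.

-5.63

Solve the original market: 134 - 5P = 3P - 26, hence P = 20 and q = 34.
With the change applied: demand qd = 94 - 5P, supply qs = 3P - 11.
Clearing the new market: 94 - 5P = 3P - 11, so P = 13.125 and q = 28.375.
Δq = 28.375 − 34 = -5.63.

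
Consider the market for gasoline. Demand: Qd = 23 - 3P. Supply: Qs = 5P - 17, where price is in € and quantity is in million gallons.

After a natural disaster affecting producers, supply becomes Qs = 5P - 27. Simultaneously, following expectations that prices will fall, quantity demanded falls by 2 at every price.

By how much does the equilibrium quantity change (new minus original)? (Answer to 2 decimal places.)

-5.00

Initially, 23 - 3P = 5P - 17, so 40 = 8P and P = 5, Q = 8.
The new curves are Qd = 21 - 3P (demand) and Qs = 5P - 27 (supply).
Clearing the new market: 21 - 3P = 5P - 27, so P = 6 and Q = 3.
ΔQ = 3 − 8 = -5.00.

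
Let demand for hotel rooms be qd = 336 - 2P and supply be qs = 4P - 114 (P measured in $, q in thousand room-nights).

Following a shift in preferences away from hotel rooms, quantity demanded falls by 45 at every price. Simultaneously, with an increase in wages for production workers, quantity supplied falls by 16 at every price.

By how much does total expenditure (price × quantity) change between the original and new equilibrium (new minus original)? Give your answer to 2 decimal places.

-3378.22

Initially, 336 - 2P = 4P - 114, so 450 = 6P and P = 75, q = 186.
With the change applied: demand qd = 291 - 2P, supply qs = 4P - 130.
Clearing the new market: 291 - 2P = 4P - 130, so P = 421/6 ≈ 70.1667 and q = 452/3 ≈ 150.6667.
Expenditure moves from 75×186 = 13950 to 70.1667×150.6667 = 10571.7778; change = -3378.22.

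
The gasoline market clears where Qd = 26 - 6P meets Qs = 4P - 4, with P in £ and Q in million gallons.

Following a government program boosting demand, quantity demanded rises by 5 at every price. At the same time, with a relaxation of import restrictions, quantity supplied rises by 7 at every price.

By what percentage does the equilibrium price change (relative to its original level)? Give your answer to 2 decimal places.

-6.67

Original equilibrium: 26 - 6P = 4P - 4 gives 30 = 10P, so P = 3 and Q = 8.
The new curves are Qd = 31 - 6P (demand) and Qs = 4P + 3 (supply).
Setting them equal: 31 - 6P = 4P + 3 → 28 = 10P, so P = 2.8 and Q = 14.2.
%ΔP = (2.8 − 3) / 3 × 100 = -6.67%.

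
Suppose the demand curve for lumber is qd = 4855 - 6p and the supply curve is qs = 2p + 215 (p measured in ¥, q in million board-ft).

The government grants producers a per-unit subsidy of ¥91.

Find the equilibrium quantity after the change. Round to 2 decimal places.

Before the shock: 4855 - 6p = 2p + 215 ⇒ 4640 = 8p ⇒ p = 580, q = 1375.
Since sellers receive the price plus the subsidy, the effective supply curve becomes qs = 2p + 397.
Clearing the new market: 4855 - 6p = 2p + 397, so p = 557.25 and q = 1511.5.

1511.50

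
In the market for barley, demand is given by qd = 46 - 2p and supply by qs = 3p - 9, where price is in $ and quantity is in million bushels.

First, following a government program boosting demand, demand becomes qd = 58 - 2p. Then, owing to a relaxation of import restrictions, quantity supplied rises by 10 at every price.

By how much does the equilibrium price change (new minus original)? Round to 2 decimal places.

+0.40

Initially, 46 - 2p = 3p - 9, so 55 = 5p and p = 11, q = 24.
With the change applied: demand qd = 58 - 2p, supply qs = 3p + 1.
Equate the new curves: 58 - 2p = 3p + 1, giving 57 = 5p, p = 11.4, q = 35.2.
Δp = 11.4 − 11 = +0.40.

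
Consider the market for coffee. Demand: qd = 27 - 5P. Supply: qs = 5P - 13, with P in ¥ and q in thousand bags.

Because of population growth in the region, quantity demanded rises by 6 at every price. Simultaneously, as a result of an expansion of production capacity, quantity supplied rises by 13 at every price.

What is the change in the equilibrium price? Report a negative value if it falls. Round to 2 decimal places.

Solve the original market: 27 - 5P = 5P - 13, hence P = 4 and q = 7.
The shock moves the curves to qd = 33 - 5P and qs = 5P.
Setting them equal: 33 - 5P = 5P → 33 = 10P, so P = 3.3 and q = 16.5.
ΔP = 3.3 − 4 = -0.70.

-0.70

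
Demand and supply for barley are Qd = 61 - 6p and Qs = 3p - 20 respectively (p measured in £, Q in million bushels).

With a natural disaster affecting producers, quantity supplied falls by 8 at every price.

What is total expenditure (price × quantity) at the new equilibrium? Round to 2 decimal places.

Before the shock: 61 - 6p = 3p - 20 ⇒ 81 = 9p ⇒ p = 9, Q = 7.
The new curves are Qd = 61 - 6p (demand) and Qs = 3p - 28 (supply).
Setting them equal: 61 - 6p = 3p - 28 → 89 = 9p, so p = 89/9 ≈ 9.8889 and Q = 5/3 ≈ 1.6667.
New expenditure = 9.8889 × 1.6667 = 16.48.

16.48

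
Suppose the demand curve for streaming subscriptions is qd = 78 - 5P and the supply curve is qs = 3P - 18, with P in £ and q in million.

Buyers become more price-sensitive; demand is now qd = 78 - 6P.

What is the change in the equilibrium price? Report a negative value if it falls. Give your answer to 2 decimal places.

Before the shock: 78 - 5P = 3P - 18 ⇒ 96 = 8P ⇒ P = 12, q = 18.
With the change applied: demand qd = 78 - 6P, supply qs = 3P - 18.
Equate the new curves: 78 - 6P = 3P - 18, giving 96 = 9P, P = 32/3 ≈ 10.6667, q = 14.
ΔP = 10.6667 − 12 = -1.33.

-1.33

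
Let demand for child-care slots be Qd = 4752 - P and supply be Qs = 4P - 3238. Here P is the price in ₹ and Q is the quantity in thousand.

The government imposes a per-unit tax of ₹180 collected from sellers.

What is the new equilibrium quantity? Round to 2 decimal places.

Before the shock: 4752 - P = 4P - 3238 ⇒ 7990 = 5P ⇒ P = 1598, Q = 3154.
Since sellers keep the price net of the tax, the effective supply curve becomes Qs = 4P - 3958.
Setting them equal: 4752 - P = 4P - 3958 → 8710 = 5P, so P = 1742 and Q = 3010.

3010.00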